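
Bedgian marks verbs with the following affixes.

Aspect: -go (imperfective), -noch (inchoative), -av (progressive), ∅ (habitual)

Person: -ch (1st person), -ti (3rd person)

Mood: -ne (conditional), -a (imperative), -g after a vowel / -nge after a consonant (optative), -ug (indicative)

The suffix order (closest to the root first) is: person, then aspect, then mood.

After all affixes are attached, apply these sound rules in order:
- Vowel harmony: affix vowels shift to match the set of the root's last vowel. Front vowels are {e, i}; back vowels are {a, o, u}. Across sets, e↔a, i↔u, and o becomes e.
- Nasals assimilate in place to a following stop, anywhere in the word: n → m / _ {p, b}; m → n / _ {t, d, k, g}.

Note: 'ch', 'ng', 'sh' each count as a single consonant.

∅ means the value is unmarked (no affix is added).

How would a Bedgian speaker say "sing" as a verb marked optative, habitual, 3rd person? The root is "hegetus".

Attach person 3rd person -ti → hegetusti.
aspect = habitual: zero marking, form stays hegetusti.
Attach mood optative -g (after vowel 'i') → hegetustig.
Apply vowel harmony: hegetustig → hegetustug.
Nasal assimilation: no change.

hegetustug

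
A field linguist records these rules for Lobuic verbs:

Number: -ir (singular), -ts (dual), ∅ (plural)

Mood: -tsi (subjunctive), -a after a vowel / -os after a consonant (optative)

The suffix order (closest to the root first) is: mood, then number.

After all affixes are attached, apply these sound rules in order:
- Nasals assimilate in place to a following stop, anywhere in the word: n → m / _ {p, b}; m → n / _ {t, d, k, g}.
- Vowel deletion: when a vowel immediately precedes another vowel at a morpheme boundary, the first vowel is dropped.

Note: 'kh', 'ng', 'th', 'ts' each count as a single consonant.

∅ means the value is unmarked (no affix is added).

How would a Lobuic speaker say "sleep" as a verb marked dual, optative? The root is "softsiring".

Attach mood optative -os (after consonant 'ng') → softsiringos.
Attach number dual -ts → softsiringosts.
Nasal assimilation: no change.
Vowel deletion: no change.

softsiringosts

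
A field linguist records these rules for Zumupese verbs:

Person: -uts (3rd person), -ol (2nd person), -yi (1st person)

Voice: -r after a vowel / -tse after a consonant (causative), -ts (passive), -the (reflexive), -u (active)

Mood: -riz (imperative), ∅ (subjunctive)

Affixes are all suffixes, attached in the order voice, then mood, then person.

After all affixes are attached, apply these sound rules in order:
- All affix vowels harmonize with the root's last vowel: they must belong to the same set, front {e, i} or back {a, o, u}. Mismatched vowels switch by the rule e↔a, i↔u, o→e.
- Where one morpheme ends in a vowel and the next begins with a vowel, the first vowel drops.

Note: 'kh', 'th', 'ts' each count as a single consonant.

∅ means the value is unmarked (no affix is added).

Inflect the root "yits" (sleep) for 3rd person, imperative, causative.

Attach voice causative -tse (after consonant 'ts') → yitstse.
Attach mood imperative -riz → yitstseriz.
Attach person 3rd person -uts → yitstserizuts.
Apply vowel harmony: yitstserizuts → yitstserizits.
Vowel deletion: no change.

yitstserizits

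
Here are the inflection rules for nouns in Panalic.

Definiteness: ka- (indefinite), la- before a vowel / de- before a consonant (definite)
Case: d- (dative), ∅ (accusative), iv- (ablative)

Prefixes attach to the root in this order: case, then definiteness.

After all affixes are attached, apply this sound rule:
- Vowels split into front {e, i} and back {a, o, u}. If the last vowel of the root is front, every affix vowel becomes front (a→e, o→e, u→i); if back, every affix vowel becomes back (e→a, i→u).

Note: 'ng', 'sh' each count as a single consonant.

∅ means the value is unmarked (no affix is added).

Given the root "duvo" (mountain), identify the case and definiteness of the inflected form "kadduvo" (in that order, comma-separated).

dative, indefinite

Segment: ka-d-duvo.
case: d- → dative.
definiteness: ka- → indefinite.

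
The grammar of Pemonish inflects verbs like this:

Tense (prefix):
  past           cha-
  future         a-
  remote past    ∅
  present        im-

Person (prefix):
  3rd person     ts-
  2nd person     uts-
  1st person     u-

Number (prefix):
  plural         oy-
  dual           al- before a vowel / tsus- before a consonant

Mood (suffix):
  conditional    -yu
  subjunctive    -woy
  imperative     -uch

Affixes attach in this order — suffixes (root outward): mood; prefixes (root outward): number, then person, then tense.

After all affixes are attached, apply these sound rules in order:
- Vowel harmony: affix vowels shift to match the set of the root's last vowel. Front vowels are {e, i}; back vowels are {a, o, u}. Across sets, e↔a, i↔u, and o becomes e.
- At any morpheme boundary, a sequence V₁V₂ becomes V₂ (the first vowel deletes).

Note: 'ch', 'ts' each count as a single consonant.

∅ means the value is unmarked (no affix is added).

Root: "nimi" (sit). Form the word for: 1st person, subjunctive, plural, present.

imeynimiwey

Attach number plural oy- → oynimi.
Attach mood subjunctive -woy → oynimiwoy.
Attach person 1st person u- → uoynimiwoy.
Attach tense present im- → imuoynimiwoy.
Apply vowel harmony: imuoynimiwoy → imieynimiwey.
Apply vowel deletion: imieynimiwey → imeynimiwey.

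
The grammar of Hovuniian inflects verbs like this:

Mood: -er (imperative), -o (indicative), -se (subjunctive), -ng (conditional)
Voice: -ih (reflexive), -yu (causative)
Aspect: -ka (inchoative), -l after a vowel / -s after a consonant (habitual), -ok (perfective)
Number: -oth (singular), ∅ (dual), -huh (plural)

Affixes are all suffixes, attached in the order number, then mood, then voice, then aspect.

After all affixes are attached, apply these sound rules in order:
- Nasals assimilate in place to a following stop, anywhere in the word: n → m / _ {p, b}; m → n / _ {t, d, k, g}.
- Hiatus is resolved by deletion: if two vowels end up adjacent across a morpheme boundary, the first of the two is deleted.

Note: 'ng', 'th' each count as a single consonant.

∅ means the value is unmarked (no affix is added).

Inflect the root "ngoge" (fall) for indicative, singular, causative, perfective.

ngogothoyok

Attach number singular -oth → ngogeoth.
Attach mood indicative -o → ngogeotho.
Attach voice causative -yu → ngogeothoyu.
Attach aspect perfective -ok → ngogeothoyuok.
Nasal assimilation: no change.
Apply vowel deletion: ngogeothoyuok → ngogothoyok.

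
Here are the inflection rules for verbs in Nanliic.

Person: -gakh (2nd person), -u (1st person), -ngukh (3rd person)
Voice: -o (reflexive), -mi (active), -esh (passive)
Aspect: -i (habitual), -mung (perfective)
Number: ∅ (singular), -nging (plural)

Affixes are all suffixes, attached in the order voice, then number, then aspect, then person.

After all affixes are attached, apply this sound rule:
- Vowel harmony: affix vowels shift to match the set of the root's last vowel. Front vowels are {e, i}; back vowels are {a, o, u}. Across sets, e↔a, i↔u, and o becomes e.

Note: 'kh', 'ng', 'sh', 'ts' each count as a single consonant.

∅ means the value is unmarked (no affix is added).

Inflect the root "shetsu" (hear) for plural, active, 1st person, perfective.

Attach voice active -mi → shetsumi.
Attach number plural -nging → shetsuminging.
Attach aspect perfective -mung → shetsumingingmung.
Attach person 1st person -u → shetsumingingmungu.
Apply vowel harmony: shetsumingingmungu → shetsumungungmungu.

shetsumungungmungu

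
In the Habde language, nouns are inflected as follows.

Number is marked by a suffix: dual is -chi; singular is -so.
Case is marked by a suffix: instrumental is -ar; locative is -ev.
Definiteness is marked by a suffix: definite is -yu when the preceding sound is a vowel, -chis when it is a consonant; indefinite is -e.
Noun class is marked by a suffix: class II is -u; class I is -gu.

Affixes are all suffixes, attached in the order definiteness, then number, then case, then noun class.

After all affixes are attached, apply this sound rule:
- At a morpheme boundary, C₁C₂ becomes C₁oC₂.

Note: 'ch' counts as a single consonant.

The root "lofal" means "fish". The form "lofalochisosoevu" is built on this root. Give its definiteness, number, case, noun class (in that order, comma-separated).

definite, singular, locative, class II

Segment: lofal-chis-so-ev-u.
definiteness: -yu/chis → definite.
number: -so → singular.
case: -ev → locative.
noun class: -u → class II.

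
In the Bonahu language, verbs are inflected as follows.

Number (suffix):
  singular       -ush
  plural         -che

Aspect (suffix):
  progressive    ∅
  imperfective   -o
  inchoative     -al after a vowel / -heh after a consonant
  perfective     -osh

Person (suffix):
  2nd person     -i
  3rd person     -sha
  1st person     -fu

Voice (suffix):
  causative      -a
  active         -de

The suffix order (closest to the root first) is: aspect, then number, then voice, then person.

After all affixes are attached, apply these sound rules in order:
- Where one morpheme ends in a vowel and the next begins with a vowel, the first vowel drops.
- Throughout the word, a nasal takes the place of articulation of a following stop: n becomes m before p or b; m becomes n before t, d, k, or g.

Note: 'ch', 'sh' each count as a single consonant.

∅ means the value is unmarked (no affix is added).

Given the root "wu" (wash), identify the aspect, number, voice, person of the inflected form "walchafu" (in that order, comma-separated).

inchoative, plural, causative, 1st person

Segment: wu-al-che-a-fu.
aspect: -al/heh → inchoative.
number: -che → plural.
voice: -a → causative.
person: -fu → 1st person.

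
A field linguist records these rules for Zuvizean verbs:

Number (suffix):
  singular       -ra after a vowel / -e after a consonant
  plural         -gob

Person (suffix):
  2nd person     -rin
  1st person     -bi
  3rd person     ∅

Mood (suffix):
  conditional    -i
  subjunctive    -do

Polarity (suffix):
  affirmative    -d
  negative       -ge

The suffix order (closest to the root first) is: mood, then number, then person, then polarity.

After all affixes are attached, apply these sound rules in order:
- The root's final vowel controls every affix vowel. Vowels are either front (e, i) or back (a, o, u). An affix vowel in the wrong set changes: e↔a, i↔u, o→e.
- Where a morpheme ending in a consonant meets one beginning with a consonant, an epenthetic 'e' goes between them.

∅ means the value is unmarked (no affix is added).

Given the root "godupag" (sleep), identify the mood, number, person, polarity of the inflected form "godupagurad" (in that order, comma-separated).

Segment: godupag-i-ra-d.
mood: -i → conditional.
number: -ra/e → singular.
person: ∅ → 3rd person.
polarity: -d → affirmative.

conditional, singular, 3rd person, affirmative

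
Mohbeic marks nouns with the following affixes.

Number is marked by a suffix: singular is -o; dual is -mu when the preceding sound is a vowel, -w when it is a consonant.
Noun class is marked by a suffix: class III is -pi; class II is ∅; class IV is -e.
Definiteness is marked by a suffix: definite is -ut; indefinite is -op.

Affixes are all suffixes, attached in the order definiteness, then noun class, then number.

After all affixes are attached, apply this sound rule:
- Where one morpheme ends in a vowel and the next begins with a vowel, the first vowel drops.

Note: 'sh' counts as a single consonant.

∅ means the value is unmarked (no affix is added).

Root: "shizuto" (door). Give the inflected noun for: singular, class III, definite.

shizututpo

Attach definiteness definite -ut → shizutout.
Attach noun class class III -pi → shizutoutpi.
Attach number singular -o → shizutoutpio.
Apply vowel deletion: shizutoutpio → shizututpo.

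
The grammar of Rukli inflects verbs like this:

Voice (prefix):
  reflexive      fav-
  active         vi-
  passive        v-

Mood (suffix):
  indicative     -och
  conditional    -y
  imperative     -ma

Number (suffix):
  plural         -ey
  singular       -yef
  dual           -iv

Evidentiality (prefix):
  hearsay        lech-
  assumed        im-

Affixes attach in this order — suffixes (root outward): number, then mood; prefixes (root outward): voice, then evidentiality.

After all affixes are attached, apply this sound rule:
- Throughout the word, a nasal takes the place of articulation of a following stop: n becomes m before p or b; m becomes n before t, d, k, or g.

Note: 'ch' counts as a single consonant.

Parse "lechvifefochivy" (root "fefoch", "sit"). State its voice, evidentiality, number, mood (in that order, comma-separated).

active, hearsay, dual, conditional

Segment: lech-vi-fefoch-iv-y.
voice: vi- → active.
evidentiality: lech- → hearsay.
number: -iv → dual.
mood: -y → conditional.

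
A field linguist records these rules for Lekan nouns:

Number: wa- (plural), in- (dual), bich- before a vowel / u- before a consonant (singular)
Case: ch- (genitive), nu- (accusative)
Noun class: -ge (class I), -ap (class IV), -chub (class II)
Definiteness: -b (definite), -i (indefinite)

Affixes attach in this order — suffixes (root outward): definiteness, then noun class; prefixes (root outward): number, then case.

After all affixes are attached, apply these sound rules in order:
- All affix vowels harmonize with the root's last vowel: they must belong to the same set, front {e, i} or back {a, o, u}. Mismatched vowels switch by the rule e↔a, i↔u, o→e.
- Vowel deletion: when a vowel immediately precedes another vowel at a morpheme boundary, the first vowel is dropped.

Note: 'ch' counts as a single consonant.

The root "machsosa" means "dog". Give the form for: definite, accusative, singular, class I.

Attach definiteness definite -b → machsosab.
Attach noun class class I -ge → machsosabge.
Attach number singular u- (before consonant 'm') → umachsosabge.
Attach case accusative nu- → nuumachsosabge.
Apply vowel harmony: nuumachsosabge → nuumachsosabga.
Apply vowel deletion: nuumachsosabga → numachsosabga.

numachsosabga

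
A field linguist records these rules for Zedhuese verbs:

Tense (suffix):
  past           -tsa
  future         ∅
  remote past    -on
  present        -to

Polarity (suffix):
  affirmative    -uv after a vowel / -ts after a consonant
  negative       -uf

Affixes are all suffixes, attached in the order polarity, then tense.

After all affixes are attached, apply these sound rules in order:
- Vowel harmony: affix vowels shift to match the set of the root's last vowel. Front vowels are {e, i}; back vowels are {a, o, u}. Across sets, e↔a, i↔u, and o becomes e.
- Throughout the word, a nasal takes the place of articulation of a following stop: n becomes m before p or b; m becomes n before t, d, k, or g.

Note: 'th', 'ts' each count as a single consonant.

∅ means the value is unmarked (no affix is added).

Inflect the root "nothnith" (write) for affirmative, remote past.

Attach polarity affirmative -ts (after consonant 'th') → nothnithts.
Attach tense remote past -on → nothnithtson.
Apply vowel harmony: nothnithtson → nothnithtsen.
Nasal assimilation: no change.

nothnithtsen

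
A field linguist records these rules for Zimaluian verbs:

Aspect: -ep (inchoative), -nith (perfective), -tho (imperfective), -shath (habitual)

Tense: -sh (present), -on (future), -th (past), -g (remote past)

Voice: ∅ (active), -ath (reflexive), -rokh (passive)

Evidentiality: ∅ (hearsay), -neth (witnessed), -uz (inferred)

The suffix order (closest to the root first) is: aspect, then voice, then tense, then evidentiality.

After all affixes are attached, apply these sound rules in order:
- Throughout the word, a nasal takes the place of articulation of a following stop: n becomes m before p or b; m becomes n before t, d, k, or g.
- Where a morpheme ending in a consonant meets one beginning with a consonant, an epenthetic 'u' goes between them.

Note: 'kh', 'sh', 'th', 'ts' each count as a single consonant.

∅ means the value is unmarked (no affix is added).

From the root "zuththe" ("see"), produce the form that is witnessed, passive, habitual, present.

Attach aspect habitual -shath → zuththeshath.
Attach voice passive -rokh → zuththeshathrokh.
Attach tense present -sh → zuththeshathrokhsh.
Attach evidentiality witnessed -neth → zuththeshathrokhshneth.
Nasal assimilation: no change.
Apply epenthesis: zuththeshathrokhshneth → zuththeshathurokhushuneth.

zuththeshathurokhushuneth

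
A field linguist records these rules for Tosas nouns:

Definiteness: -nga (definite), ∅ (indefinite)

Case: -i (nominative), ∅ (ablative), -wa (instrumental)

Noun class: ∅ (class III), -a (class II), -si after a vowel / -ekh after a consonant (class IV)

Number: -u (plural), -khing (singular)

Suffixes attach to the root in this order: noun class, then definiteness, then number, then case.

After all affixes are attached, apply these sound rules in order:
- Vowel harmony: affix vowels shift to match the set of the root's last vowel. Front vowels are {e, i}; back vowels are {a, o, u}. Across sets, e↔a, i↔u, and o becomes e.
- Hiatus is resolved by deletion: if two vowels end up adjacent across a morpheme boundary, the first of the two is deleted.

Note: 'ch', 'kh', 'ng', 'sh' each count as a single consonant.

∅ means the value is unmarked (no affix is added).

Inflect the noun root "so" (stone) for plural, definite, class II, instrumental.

Attach noun class class II -a → soa.
Attach definiteness definite -nga → soanga.
Attach number plural -u → soangau.
Attach case instrumental -wa → soangauwa.
Vowel harmony: no change.
Apply vowel deletion: soangauwa → sanguwa.

sanguwa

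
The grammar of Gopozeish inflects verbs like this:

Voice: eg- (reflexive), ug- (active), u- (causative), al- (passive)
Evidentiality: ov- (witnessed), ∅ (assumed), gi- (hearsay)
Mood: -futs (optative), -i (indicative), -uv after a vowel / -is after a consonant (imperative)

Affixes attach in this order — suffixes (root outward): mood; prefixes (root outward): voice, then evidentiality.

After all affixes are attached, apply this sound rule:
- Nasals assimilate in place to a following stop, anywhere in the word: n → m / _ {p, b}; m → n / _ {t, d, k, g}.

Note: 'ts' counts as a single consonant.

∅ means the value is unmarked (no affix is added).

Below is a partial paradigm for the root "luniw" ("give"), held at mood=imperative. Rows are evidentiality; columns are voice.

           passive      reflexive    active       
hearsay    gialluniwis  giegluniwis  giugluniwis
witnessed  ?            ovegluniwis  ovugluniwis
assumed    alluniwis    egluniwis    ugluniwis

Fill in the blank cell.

Attach mood imperative -is (after consonant 'w') → luniwis.
Attach voice passive al- → alluniwis.
Attach evidentiality witnessed ov- → ovalluniwis.
Nasal assimilation: no change.

ovalluniwis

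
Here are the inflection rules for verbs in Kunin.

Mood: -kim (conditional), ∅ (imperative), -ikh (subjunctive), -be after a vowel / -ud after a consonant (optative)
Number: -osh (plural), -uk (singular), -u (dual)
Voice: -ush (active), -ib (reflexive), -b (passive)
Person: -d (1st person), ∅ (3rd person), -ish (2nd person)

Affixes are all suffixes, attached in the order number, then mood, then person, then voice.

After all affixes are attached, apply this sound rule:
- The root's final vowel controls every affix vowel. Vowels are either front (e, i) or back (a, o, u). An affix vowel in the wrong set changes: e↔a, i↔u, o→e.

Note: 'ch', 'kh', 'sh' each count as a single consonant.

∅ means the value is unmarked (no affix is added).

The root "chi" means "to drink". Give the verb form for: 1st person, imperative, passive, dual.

chiidb

Attach number dual -u → chiu.
mood = imperative: zero marking, form stays chiu.
Attach person 1st person -d → chiud.
Attach voice passive -b → chiudb.
Apply vowel harmony: chiudb → chiidb.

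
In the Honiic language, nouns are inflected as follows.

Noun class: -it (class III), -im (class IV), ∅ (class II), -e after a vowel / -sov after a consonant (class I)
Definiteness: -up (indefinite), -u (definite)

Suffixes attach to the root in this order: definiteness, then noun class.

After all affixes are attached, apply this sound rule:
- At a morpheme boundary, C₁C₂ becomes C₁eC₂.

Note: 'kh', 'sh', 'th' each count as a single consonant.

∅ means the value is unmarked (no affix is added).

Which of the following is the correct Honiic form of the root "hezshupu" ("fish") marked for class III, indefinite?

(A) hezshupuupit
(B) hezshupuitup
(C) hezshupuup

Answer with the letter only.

Attach definiteness indefinite -up → hezshupuup.
Attach noun class class III -it → hezshupuupit.
Epenthesis: no change.
So the correct form is hezshupuupit, option (A).
(B) hezshupuitup is wrong: it has the affixes in the wrong order.
(C) hezshupuup is wrong: it uses class II instead of class III for noun class.

A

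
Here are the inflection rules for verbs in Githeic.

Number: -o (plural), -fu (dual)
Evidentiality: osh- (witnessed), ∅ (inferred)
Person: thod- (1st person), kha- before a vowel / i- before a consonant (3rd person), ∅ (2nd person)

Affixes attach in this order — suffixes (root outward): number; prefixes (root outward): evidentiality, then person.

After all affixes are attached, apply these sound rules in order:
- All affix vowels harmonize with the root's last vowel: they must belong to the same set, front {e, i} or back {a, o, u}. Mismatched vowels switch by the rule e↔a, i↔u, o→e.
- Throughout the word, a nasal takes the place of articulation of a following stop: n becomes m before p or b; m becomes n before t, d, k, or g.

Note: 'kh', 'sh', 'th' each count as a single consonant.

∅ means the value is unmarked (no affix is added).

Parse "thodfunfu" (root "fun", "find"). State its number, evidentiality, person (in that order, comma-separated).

dual, inferred, 1st person

Segment: thod-fun-fu.
number: -fu → dual.
evidentiality: ∅ → inferred.
person: thod- → 1st person.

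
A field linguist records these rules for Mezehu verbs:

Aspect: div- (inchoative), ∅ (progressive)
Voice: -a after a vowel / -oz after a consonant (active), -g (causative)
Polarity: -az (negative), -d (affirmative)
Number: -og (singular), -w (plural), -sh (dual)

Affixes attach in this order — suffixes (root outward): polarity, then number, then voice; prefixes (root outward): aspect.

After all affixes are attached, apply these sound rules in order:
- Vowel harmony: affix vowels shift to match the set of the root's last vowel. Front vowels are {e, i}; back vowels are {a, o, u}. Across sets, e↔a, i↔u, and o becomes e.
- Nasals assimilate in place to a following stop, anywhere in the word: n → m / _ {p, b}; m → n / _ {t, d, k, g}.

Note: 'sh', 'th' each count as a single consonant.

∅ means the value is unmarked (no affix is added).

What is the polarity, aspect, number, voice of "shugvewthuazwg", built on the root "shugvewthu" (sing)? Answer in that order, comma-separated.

negative, progressive, plural, causative

Segment: shugvewthu-az-w-g.
polarity: -az → negative.
aspect: ∅ → progressive.
number: -w → plural.
voice: -g → causative.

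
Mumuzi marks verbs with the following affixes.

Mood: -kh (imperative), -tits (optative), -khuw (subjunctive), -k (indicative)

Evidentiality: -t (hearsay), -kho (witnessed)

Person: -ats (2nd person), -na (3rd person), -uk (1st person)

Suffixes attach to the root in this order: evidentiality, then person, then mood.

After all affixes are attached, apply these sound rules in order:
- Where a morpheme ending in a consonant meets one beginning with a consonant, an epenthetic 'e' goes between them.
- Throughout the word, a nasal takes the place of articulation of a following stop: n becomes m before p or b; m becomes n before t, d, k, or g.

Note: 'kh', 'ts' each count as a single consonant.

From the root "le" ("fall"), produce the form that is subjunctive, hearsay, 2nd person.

letatsekhuw

Attach evidentiality hearsay -t → let.
Attach person 2nd person -ats → letats.
Attach mood subjunctive -khuw → letatskhuw.
Apply epenthesis: letatskhuw → letatsekhuw.
Nasal assimilation: no change.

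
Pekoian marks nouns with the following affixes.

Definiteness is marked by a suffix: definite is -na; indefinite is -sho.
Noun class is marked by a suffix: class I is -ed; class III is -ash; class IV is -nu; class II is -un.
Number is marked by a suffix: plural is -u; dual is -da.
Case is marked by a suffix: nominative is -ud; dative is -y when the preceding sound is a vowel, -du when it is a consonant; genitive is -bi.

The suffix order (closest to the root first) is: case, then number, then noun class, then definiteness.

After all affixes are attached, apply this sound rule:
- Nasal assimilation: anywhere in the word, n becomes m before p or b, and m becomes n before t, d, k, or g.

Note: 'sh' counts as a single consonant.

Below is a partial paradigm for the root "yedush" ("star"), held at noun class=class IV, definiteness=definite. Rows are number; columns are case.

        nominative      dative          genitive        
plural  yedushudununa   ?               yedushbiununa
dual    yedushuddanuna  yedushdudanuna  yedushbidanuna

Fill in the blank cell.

yedushduununa

Attach case dative -du (after consonant 'sh') → yedushdu.
Attach number plural -u → yedushduu.
Attach noun class class IV -nu → yedushduunu.
Attach definiteness definite -na → yedushduununa.
Nasal assimilation: no change.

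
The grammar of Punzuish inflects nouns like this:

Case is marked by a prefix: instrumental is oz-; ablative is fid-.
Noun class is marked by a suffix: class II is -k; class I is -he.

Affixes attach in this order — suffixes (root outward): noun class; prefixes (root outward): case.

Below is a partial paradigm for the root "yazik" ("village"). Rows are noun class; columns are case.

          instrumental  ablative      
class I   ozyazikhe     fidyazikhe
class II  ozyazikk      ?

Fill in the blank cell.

fidyazikk

Attach case ablative fid- → fidyazik.
Attach noun class class II -k → fidyazikk.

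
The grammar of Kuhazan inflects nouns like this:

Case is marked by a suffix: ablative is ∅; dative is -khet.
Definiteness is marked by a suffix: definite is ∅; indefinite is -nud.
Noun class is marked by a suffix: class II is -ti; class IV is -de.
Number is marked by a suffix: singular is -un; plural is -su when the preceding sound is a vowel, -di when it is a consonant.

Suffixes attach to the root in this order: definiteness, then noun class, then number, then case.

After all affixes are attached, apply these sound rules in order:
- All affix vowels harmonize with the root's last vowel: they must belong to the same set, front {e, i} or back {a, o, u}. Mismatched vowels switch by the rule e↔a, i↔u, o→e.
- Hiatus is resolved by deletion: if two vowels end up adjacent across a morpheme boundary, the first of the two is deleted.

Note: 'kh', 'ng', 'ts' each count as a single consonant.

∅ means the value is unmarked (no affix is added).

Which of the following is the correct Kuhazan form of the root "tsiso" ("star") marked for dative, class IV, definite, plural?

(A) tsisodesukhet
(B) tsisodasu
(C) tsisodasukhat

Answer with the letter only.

definiteness = definite: zero marking, form stays tsiso.
Attach noun class class IV -de → tsisode.
Attach number plural -su (after vowel 'e') → tsisodesu.
Attach case dative -khet → tsisodesukhet.
Apply vowel harmony: tsisodesukhet → tsisodasukhat.
Vowel deletion: no change.
So the correct form is tsisodasukhat, option (C).
(A) tsisodesukhet is wrong: it fails to apply the sound rule(s).
(B) tsisodasu is wrong: it uses ablative instead of dative for case.

C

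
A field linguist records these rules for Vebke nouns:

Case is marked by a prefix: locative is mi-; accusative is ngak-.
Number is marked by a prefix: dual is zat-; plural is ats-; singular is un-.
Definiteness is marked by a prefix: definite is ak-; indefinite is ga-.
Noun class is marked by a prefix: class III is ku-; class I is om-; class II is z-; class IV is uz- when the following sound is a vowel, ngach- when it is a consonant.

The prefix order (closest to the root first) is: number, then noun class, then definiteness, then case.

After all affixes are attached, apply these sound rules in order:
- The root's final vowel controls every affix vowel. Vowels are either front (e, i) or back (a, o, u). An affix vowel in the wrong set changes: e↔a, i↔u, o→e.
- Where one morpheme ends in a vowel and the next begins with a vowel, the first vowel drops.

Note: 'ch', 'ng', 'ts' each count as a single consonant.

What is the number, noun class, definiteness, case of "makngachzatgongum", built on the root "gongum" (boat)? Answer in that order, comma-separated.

dual, class IV, definite, locative

Segment: mi-ak-ngach-zat-gongum.
number: zat- → dual.
noun class: uz/ngach- → class IV.
definiteness: ak- → definite.
case: mi- → locative.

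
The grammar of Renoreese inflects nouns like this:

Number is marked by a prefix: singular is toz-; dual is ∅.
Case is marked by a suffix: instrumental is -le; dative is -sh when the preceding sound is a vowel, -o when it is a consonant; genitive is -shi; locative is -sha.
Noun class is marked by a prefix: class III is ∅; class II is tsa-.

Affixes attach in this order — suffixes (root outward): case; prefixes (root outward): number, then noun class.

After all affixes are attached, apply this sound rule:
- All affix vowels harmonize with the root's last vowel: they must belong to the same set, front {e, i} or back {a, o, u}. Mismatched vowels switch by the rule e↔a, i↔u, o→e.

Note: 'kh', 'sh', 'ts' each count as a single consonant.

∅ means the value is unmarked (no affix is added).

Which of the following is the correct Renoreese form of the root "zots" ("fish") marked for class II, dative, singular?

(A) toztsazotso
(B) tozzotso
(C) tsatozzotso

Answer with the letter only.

C

Attach case dative -o (after consonant 'ts') → zotso.
Attach number singular toz- → tozzotso.
Attach noun class class II tsa- → tsatozzotso.
Vowel harmony: no change.
So the correct form is tsatozzotso, option (C).
(A) toztsazotso is wrong: it has the affixes in the wrong order.
(B) tozzotso is wrong: it uses class III instead of class II for noun class.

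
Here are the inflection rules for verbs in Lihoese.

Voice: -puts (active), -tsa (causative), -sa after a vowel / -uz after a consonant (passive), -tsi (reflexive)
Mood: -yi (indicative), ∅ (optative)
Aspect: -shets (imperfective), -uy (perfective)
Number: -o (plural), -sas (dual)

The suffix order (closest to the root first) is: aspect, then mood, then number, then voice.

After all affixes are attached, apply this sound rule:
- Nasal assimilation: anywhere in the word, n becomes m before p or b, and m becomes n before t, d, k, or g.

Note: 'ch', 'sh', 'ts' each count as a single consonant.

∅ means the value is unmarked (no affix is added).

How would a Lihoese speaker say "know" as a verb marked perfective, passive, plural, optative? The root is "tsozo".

Attach aspect perfective -uy → tsozouy.
mood = optative: zero marking, form stays tsozouy.
Attach number plural -o → tsozouyo.
Attach voice passive -sa (after vowel 'o') → tsozouyosa.
Nasal assimilation: no change.

tsozouyosa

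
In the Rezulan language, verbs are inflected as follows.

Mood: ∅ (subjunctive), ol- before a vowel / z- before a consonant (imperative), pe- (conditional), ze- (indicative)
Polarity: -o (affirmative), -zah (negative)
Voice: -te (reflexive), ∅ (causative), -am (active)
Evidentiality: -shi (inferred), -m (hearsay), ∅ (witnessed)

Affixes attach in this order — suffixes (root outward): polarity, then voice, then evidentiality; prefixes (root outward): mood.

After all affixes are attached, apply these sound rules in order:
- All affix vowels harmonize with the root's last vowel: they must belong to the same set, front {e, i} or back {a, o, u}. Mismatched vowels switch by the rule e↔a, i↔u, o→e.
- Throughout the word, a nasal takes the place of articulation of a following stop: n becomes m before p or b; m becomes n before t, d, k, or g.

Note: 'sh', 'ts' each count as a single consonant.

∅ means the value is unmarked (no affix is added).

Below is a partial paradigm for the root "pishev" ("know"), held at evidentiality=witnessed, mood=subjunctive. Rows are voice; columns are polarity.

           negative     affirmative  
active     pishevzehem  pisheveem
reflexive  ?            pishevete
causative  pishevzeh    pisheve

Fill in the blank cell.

Attach polarity negative -zah → pishevzah.
Attach voice reflexive -te → pishevzahte.
evidentiality = witnessed: zero marking, form stays pishevzahte.
mood = subjunctive: zero marking, form stays pishevzahte.
Apply vowel harmony: pishevzahte → pishevzehte.
Nasal assimilation: no change.

pishevzehte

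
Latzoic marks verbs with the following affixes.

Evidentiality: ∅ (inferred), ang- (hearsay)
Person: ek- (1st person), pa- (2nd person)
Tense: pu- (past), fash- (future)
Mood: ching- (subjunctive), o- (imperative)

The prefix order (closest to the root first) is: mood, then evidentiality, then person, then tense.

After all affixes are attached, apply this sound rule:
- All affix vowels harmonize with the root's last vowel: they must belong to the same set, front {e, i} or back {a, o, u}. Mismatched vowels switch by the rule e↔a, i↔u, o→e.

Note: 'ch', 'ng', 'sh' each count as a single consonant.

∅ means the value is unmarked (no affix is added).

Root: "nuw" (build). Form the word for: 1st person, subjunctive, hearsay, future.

fashakangchungnuw

Attach mood subjunctive ching- → chingnuw.
Attach evidentiality hearsay ang- → angchingnuw.
Attach person 1st person ek- → ekangchingnuw.
Attach tense future fash- → fashekangchingnuw.
Apply vowel harmony: fashekangchingnuw → fashakangchungnuw.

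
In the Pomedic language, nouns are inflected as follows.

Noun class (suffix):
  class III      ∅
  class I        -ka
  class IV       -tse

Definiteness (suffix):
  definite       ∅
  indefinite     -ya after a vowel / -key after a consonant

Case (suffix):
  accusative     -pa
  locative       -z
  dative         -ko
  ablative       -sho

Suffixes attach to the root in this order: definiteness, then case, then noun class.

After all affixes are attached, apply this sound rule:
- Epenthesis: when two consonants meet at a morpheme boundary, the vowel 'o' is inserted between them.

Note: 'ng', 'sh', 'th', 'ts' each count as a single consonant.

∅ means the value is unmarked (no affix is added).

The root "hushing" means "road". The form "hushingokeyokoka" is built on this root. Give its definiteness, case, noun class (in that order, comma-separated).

Segment: hushing-key-ko-ka.
definiteness: -ya/key → indefinite.
case: -ko → dative.
noun class: -ka → class I.

indefinite, dative, class I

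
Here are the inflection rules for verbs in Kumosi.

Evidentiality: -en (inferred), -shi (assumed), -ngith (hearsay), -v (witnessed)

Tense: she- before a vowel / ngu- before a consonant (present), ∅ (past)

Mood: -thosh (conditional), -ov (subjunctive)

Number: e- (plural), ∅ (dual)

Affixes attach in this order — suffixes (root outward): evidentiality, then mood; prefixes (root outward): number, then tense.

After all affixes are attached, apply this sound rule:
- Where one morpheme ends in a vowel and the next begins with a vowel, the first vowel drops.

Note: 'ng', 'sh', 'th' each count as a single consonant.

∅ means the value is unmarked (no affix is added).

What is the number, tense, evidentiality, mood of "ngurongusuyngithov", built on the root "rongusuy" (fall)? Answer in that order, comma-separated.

dual, present, hearsay, subjunctive

Segment: ngu-rongusuy-ngith-ov.
number: ∅ → dual.
tense: she/ngu- → present.
evidentiality: -ngith → hearsay.
mood: -ov → subjunctive.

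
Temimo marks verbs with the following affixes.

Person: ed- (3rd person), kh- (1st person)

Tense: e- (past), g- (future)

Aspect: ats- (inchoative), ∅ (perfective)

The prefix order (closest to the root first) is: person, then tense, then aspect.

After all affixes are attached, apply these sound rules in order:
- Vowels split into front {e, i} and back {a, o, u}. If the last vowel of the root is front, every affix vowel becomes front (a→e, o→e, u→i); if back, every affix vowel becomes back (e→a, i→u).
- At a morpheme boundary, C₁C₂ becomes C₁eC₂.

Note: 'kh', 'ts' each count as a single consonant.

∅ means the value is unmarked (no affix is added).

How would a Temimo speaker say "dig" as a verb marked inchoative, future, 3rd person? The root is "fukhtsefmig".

etsegedefukhtsefmig

Attach person 3rd person ed- → edfukhtsefmig.
Attach tense future g- → gedfukhtsefmig.
Attach aspect inchoative ats- → atsgedfukhtsefmig.
Apply vowel harmony: atsgedfukhtsefmig → etsgedfukhtsefmig.
Apply epenthesis: etsgedfukhtsefmig → etsegedefukhtsefmig.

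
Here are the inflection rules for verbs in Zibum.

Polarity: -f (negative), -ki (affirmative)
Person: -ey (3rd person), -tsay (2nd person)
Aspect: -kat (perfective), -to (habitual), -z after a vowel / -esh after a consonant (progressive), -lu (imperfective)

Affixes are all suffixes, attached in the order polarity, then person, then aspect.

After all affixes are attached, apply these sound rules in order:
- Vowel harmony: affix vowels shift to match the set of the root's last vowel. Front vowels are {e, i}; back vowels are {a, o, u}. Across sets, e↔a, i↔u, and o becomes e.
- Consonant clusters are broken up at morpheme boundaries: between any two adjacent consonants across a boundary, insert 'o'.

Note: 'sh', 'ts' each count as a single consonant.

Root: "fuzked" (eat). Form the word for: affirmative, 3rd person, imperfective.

fuzkedokieyoli

Attach polarity affirmative -ki → fuzkedki.
Attach person 3rd person -ey → fuzkedkiey.
Attach aspect imperfective -lu → fuzkedkieylu.
Apply vowel harmony: fuzkedkieylu → fuzkedkieyli.
Apply epenthesis: fuzkedkieyli → fuzkedokieyoli.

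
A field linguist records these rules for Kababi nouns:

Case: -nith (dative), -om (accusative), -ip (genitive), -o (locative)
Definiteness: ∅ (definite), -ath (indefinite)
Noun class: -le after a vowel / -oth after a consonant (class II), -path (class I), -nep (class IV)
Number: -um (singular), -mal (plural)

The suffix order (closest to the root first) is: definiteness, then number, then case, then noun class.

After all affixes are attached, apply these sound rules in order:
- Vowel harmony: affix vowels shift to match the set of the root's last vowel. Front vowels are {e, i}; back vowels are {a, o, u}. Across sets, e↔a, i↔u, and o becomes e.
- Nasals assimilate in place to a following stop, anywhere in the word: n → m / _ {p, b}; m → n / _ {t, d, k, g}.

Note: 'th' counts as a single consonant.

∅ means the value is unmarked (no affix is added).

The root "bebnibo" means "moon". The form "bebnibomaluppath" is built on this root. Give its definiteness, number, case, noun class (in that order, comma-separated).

definite, plural, genitive, class I

Segment: bebnibo-mal-ip-path.
definiteness: ∅ → definite.
number: -mal → plural.
case: -ip → genitive.
noun class: -path → class I.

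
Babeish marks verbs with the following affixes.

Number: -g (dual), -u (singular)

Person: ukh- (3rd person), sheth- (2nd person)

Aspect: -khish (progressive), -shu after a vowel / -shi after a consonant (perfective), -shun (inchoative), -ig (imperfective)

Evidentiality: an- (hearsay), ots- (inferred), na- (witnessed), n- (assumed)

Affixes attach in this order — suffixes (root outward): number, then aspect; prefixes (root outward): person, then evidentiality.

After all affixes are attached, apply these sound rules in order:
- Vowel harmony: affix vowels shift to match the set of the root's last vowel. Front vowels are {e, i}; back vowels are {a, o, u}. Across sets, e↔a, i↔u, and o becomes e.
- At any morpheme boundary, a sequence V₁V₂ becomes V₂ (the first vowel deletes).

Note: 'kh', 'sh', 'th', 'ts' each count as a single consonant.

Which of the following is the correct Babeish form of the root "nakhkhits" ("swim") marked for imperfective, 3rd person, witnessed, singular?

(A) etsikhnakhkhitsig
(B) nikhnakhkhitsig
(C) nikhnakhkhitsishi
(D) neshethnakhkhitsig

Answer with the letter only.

Attach number singular -u → nakhkhitsu.
Attach person 3rd person ukh- → ukhnakhkhitsu.
Attach aspect imperfective -ig → ukhnakhkhitsuig.
Attach evidentiality witnessed na- → naukhnakhkhitsuig.
Apply vowel harmony: naukhnakhkhitsuig → neikhnakhkhitsiig.
Apply vowel deletion: neikhnakhkhitsiig → nikhnakhkhitsig.
So the correct form is nikhnakhkhitsig, option (B).
(D) neshethnakhkhitsig is wrong: it uses 2nd person instead of 3rd person for person.
(A) etsikhnakhkhitsig is wrong: it uses inferred instead of witnessed for evidentiality.
(C) nikhnakhkhitsishi is wrong: it uses perfective instead of imperfective for aspect.

B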